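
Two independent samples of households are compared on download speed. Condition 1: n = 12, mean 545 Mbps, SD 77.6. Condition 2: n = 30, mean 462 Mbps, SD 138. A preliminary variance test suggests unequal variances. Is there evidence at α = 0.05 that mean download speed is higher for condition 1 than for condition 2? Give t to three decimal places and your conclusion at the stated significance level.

Let group 1 = condition 1, group 2 = condition 2. H0: μ_1 = μ_2; H1: μ_1 > μ_2 (Welch's two-sample t-test, right-tailed).
t = (x̄_1 − x̄_2)/√(s_1²/n_1 + s_2²/n_2) = (545 − 462)/√(77.6²/12 + 138²/30) = 2.462
Welch–Satterthwaite df ≈ 35.12
p-value = P(T ≥ 2.462) ≈ 0.0094
Since p ≈ 0.0094 < α = 0.05, reject H0; the evidence is statistically significant.

t = 2.462; reject H0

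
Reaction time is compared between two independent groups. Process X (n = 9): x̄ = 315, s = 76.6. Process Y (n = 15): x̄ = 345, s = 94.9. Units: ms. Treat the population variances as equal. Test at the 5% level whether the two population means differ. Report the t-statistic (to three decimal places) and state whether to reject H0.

t = -0.802; fail to reject H0

Let group 1 = process X, group 2 = process Y. H0: μ_1 = μ_2; H1: μ_1 ≠ μ_2 (two-sample pooled-variance t-test, two-sided).
s_p² = [(9−1)·76.6² + (15−1)·94.9²]/(9+15−2) = 7864.76
t = (315 − 345)/√[7864.76·(1/9 + 1/15)] = -0.802
df = n₁ + n₂ − 2 = 22
Two-sided p-value ≈ 0.4310
Since p ≈ 0.4310 > α = 0.05, fail to reject H0; the evidence is not statistically significant.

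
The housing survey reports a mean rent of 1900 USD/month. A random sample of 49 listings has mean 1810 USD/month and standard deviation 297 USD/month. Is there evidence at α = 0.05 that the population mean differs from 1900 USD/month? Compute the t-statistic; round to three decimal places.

H0: μ = 1900; H1: μ ≠ 1900 (one-sample t-test, two-sided).
t = (x̄ − μ₀)/(s/√n) = (1810 − 1900)/(297/√49) = -2.121
df = n − 1 = 48
Two-sided p-value ≈ 0.0391
Since p ≈ 0.0391 < α = 0.05, reject H0; the data support H1.

-2.121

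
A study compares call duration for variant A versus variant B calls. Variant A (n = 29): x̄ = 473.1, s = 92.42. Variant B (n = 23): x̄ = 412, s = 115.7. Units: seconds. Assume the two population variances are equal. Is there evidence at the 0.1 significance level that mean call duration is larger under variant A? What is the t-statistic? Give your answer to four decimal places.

2.1181

Let group 1 = variant A, group 2 = variant B. H0: μ_1 = μ_2; H1: μ_1 > μ_2 (two-sample pooled-variance t-test, right-tailed).
s_p² = [(29−1)·92.42² + (23−1)·115.7²]/(29+23−2) = 10673.3
t = (473.1 − 412)/√[10673.3·(1/29 + 1/23)] = 2.1181
df = n₁ + n₂ − 2 = 50
p-value = P(T ≥ 2.1181) ≈ 0.0196
Since p ≈ 0.0196 < α = 0.1, reject H0; the evidence is statistically significant.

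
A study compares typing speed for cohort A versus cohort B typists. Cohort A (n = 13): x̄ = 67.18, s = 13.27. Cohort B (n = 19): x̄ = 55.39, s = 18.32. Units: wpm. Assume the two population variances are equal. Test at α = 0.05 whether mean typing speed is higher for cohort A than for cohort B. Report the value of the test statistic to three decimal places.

1.987

Let group 1 = cohort A, group 2 = cohort B. H0: μ_1 = μ_2; H1: μ_1 > μ_2 (two-sample pooled-variance t-test, right-tailed).
s_p² = [(13−1)·13.27² + (19−1)·18.32²]/(13+19−2) = 271.811
t = (67.18 − 55.39)/√[271.811·(1/13 + 1/19)] = 1.987
df = n₁ + n₂ − 2 = 30
p-value = P(T ≥ 1.987) ≈ 0.0281
Since p ≈ 0.0281 < α = 0.05, reject H0; the data support H1.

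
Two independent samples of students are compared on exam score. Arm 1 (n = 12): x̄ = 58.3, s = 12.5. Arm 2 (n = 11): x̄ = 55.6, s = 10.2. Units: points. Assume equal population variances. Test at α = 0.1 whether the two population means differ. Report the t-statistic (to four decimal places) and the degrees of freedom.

Let group 1 = arm 1, group 2 = arm 2. H0: μ_1 = μ_2; H1: μ_1 ≠ μ_2 (two-sample pooled-variance t-test, two-sided).
s_p² = [(12−1)·12.5² + (11−1)·10.2²]/(12+11−2) = 131.388
t = (58.3 − 55.6)/√[131.388·(1/12 + 1/11)] = 0.5643
df = n₁ + n₂ − 2 = 21
Two-sided p-value ≈ 0.5785
Since p ≈ 0.5785 > α = 0.1, fail to reject H0; the evidence is not statistically significant.

t = 0.5643, df = 21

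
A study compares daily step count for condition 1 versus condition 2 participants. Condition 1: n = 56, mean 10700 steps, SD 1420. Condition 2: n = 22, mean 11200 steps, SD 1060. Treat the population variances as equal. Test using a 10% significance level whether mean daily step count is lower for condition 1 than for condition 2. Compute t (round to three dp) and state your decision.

Let group 1 = condition 1, group 2 = condition 2. H0: μ_1 = μ_2; H1: μ_1 < μ_2 (two-sample pooled-variance t-test, left-tailed).
s_p² = [(56−1)·1420² + (22−1)·1060²]/(56+22−2) = 1769710
t = (10700 − 11200)/√[1769710·(1/56 + 1/22)] = -1.494
df = n₁ + n₂ − 2 = 76
p-value = P(T ≤ -1.494) ≈ 0.0697
Since p ≈ 0.0697 < α = 0.1, reject H0; the evidence is statistically significant.

t = -1.494; reject H0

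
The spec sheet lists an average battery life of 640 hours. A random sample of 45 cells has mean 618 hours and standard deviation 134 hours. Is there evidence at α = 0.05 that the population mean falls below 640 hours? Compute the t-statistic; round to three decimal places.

-1.101

H0: μ = 640; H1: μ < 640 (one-sample t-test, left-tailed).
t = (x̄ − μ₀)/(s/√n) = (618 − 640)/(134/√45) = -1.101
df = n − 1 = 44
p-value = P(T ≤ -1.101) ≈ 0.138
Since p ≈ 0.138 > α = 0.05, fail to reject H0; the data do not provide sufficient evidence against H0.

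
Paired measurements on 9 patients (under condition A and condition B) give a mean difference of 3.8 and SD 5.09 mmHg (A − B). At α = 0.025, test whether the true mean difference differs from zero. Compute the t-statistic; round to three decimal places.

H0: μ_d = 0; H1: μ_d ≠ 0 (paired t-test on the differences, two-sided).
t = d̄/(s_d/√n) = 3.8/(5.09/√9) = 2.240
df = n − 1 = 8
Two-sided p-value ≈ 0.0555
Since p ≈ 0.0555 > α = 0.025, fail to reject H0; the evidence is not statistically significant.

2.240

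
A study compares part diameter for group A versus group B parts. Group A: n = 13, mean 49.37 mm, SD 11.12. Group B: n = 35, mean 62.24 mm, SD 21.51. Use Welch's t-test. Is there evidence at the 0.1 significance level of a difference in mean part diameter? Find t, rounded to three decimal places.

Let group 1 = group A, group 2 = group B. H0: μ_1 = μ_2; H1: μ_1 ≠ μ_2 (Welch's two-sample t-test, two-sided).
t = (x̄_1 − x̄_2)/√(s_1²/n_1 + s_2²/n_2) = (49.37 − 62.24)/√(11.12²/13 + 21.51²/35) = -2.699
Welch–Satterthwaite df ≈ 40.75
Two-sided p-value ≈ 0.0101
Since p ≈ 0.0101 < α = 0.1, reject H0; the evidence is statistically significant.

-2.699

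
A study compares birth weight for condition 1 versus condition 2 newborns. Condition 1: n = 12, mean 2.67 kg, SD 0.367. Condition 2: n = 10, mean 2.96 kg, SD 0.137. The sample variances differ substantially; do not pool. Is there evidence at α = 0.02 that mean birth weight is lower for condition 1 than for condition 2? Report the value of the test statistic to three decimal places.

-2.534

Let group 1 = condition 1, group 2 = condition 2. H0: μ_1 = μ_2; H1: μ_1 < μ_2 (Welch's two-sample t-test, left-tailed).
t = (x̄_1 − x̄_2)/√(s_1²/n_1 + s_2²/n_2) = (2.67 − 2.96)/√(0.367²/12 + 0.137²/10) = -2.534
Welch–Satterthwaite df ≈ 14.49
p-value = P(T ≤ -2.534) ≈ 0.012
Since p ≈ 0.012 < α = 0.02, reject H0; the evidence is statistically significant.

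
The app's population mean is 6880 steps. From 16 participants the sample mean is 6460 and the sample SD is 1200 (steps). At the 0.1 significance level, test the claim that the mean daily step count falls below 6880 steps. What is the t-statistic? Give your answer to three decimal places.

H0: μ = 6880; H1: μ < 6880 (one-sample t-test, left-tailed).
t = (x̄ − μ₀)/(s/√n) = (6460 − 6880)/(1200/√16) = -1.400
df = n − 1 = 15
p-value = P(T ≤ -1.400) ≈ 0.0909
Since p ≈ 0.0909 < α = 0.1, reject H0; the evidence is statistically significant.

-1.400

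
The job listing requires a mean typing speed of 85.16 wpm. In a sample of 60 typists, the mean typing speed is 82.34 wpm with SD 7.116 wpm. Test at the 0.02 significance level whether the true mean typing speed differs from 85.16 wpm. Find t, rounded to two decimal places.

H0: μ = 85.16; H1: μ ≠ 85.16 (one-sample t-test, two-sided).
t = (x̄ − μ₀)/(s/√n) = (82.34 − 85.16)/(7.116/√60) = -3.07
df = n − 1 = 59
Two-sided p-value ≈ 0.003
Since p ≈ 0.003 < α = 0.02, reject H0; the data support H1.

-3.07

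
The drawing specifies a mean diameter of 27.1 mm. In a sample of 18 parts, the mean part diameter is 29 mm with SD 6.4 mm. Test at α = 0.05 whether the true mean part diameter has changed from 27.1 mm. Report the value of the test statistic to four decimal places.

1.2595

H0: μ = 27.1; H1: μ ≠ 27.1 (one-sample t-test, two-sided).
t = (x̄ − μ₀)/(s/√n) = (29 − 27.1)/(6.4/√18) = 1.2595
df = n − 1 = 17
Two-sided p-value ≈ 0.2249
Since p ≈ 0.2249 > α = 0.05, fail to reject H0; the data do not provide sufficient evidence against H0.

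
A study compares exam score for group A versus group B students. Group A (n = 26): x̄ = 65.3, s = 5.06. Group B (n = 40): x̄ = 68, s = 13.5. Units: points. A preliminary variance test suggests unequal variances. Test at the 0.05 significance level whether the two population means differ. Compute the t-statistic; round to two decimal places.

-1.15

Let group 1 = group A, group 2 = group B. H0: μ_1 = μ_2; H1: μ_1 ≠ μ_2 (Welch's two-sample t-test, two-sided).
t = (x̄_1 − x̄_2)/√(s_1²/n_1 + s_2²/n_2) = (65.3 − 68)/√(5.06²/26 + 13.5²/40) = -1.15
Welch–Satterthwaite df ≈ 53.76
Two-sided p-value ≈ 0.256
Since p ≈ 0.256 > α = 0.05, fail to reject H0; the evidence is not statistically significant.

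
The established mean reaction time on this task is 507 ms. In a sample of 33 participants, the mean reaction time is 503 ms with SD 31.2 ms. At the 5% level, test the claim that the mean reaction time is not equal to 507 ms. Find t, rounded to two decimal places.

H0: μ = 507; H1: μ ≠ 507 (one-sample t-test, two-sided).
t = (x̄ − μ₀)/(s/√n) = (503 − 507)/(31.2/√33) = -0.74
df = n − 1 = 32
Two-sided p-value ≈ 0.4668
Since p ≈ 0.4668 > α = 0.05, fail to reject H0; the data do not provide sufficient evidence against H0.

-0.74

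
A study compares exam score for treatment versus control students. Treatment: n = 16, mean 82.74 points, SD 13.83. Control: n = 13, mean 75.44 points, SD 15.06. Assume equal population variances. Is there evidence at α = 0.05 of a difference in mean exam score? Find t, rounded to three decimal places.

1.359

Let group 1 = treatment, group 2 = control. H0: μ_1 = μ_2; H1: μ_1 ≠ μ_2 (two-sample pooled-variance t-test, two-sided).
s_p² = [(16−1)·13.83² + (13−1)·15.06²]/(16+13−2) = 207.062
t = (82.74 − 75.44)/√[207.062·(1/16 + 1/13)] = 1.359
df = n₁ + n₂ − 2 = 27
Two-sided p-value ≈ 0.186
Since p ≈ 0.186 > α = 0.05, fail to reject H0; the evidence is not statistically significant.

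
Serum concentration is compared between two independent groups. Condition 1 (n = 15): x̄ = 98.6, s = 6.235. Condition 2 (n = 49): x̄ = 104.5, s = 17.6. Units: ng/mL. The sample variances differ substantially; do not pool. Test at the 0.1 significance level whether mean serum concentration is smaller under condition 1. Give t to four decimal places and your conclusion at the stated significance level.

Let group 1 = condition 1, group 2 = condition 2. H0: μ_1 = μ_2; H1: μ_1 < μ_2 (Welch's two-sample t-test, left-tailed).
t = (x̄_1 − x̄_2)/√(s_1²/n_1 + s_2²/n_2) = (98.6 − 104.5)/√(6.235²/15 + 17.6²/49) = -1.9762
Welch–Satterthwaite df ≈ 60.54
p-value = P(T ≤ -1.9762) ≈ 0.0263
Since p ≈ 0.0263 < α = 0.1, reject H0; the data support H1.

t = -1.9762; reject H0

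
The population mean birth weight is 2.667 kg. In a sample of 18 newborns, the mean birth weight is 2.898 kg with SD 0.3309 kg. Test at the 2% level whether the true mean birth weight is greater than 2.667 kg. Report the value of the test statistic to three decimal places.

H0: μ = 2.667; H1: μ > 2.667 (one-sample t-test, right-tailed).
t = (x̄ − μ₀)/(s/√n) = (2.898 − 2.667)/(0.3309/√18) = 2.962
df = n − 1 = 17
p-value = P(T ≥ 2.962) ≈ 0.0044
Since p ≈ 0.0044 < α = 0.02, reject H0; the data support H1.

2.962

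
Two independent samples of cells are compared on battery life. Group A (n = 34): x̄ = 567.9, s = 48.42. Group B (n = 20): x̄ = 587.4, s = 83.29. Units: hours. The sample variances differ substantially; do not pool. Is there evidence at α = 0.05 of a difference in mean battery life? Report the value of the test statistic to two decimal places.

-0.96

Let group 1 = group A, group 2 = group B. H0: μ_1 = μ_2; H1: μ_1 ≠ μ_2 (Welch's two-sample t-test, two-sided).
t = (x̄_1 − x̄_2)/√(s_1²/n_1 + s_2²/n_2) = (567.9 − 587.4)/√(48.42²/34 + 83.29²/20) = -0.96
Welch–Satterthwaite df ≈ 26.70
Two-sided p-value ≈ 0.3475
Since p ≈ 0.3475 > α = 0.05, fail to reject H0; the data do not provide sufficient evidence against H0.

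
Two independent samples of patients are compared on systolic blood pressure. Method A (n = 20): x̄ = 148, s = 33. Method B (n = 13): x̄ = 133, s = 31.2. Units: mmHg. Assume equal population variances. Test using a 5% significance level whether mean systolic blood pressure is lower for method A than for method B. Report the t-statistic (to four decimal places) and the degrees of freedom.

Let group 1 = method A, group 2 = method B. H0: μ_1 = μ_2; H1: μ_1 < μ_2 (two-sample pooled-variance t-test, left-tailed).
s_p² = [(20−1)·33² + (13−1)·31.2²]/(20+13−2) = 1044.27
t = (148 − 133)/√[1044.27·(1/20 + 1/13)] = 1.3029
df = n₁ + n₂ − 2 = 31
p-value = P(T ≤ 1.3029) ≈ 0.899
Since p ≈ 0.899 > α = 0.05, fail to reject H0; the evidence is not statistically significant.

t = 1.3029, df = 31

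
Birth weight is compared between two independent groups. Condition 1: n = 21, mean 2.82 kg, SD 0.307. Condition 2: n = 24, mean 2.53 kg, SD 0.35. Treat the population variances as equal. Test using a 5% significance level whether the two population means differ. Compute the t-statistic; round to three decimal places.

2.935

Let group 1 = condition 1, group 2 = condition 2. H0: μ_1 = μ_2; H1: μ_1 ≠ μ_2 (two-sample pooled-variance t-test, two-sided).
s_p² = [(21−1)·0.307² + (24−1)·0.35²]/(21+24−2) = 0.10936
t = (2.82 − 2.53)/√[0.10936·(1/21 + 1/24)] = 2.935
df = n₁ + n₂ − 2 = 43
Two-sided p-value ≈ 0.005
Since p ≈ 0.005 < α = 0.05, reject H0; the data support H1.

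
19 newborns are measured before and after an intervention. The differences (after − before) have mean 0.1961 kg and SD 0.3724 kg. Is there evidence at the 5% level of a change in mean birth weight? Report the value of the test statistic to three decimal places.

H0: μ_d = 0; H1: μ_d ≠ 0 (paired t-test on the differences, two-sided).
t = d̄/(s_d/√n) = 0.1961/(0.3724/√19) = 2.295
df = n − 1 = 18
Two-sided p-value ≈ 0.034
Since p ≈ 0.034 < α = 0.05, reject H0; the evidence is statistically significant.

2.295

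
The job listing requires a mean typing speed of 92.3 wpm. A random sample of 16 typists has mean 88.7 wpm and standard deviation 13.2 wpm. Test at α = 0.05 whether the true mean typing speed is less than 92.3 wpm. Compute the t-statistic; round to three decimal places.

-1.091

H0: μ = 92.3; H1: μ < 92.3 (one-sample t-test, left-tailed).
t = (x̄ − μ₀)/(s/√n) = (88.7 − 92.3)/(13.2/√16) = -1.091
df = n − 1 = 15
p-value = P(T ≤ -1.091) ≈ 0.146
Since p ≈ 0.146 > α = 0.05, fail to reject H0; the evidence is not statistically significant.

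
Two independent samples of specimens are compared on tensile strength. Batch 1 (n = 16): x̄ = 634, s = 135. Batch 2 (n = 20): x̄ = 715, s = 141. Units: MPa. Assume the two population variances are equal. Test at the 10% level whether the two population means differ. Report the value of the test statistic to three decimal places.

-1.745

Let group 1 = batch 1, group 2 = batch 2. H0: μ_1 = μ_2; H1: μ_1 ≠ μ_2 (two-sample pooled-variance t-test, two-sided).
s_p² = [(16−1)·135² + (20−1)·141²]/(16+20−2) = 19150.4
t = (634 − 715)/√[19150.4·(1/16 + 1/20)] = -1.745
df = n₁ + n₂ − 2 = 34
Two-sided p-value ≈ 0.0900
Since p ≈ 0.0900 < α = 0.1, reject H0; the evidence is statistically significant.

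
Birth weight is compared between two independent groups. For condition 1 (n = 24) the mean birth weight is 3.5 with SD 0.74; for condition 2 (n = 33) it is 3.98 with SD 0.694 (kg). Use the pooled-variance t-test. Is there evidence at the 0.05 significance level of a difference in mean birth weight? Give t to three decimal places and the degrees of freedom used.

t = -2.507, df = 55

Let group 1 = condition 1, group 2 = condition 2. H0: μ_1 = μ_2; H1: μ_1 ≠ μ_2 (two-sample pooled-variance t-test, two-sided).
s_p² = [(24−1)·0.74² + (33−1)·0.694²]/(24+33−2) = 0.509221
t = (3.5 − 3.98)/√[0.509221·(1/24 + 1/33)] = -2.507
df = n₁ + n₂ − 2 = 55
Two-sided p-value ≈ 0.0151
Since p ≈ 0.0151 < α = 0.05, reject H0; the evidence is statistically significant.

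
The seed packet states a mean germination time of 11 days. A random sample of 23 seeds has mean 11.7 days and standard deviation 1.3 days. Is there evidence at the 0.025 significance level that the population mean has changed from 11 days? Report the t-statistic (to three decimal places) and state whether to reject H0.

t = 2.582; reject H0

H0: μ = 11; H1: μ ≠ 11 (one-sample t-test, two-sided).
t = (x̄ − μ₀)/(s/√n) = (11.7 − 11)/(1.3/√23) = 2.582
df = n − 1 = 22
Two-sided p-value ≈ 0.017
Since p ≈ 0.017 < α = 0.025, reject H0; the data support H1.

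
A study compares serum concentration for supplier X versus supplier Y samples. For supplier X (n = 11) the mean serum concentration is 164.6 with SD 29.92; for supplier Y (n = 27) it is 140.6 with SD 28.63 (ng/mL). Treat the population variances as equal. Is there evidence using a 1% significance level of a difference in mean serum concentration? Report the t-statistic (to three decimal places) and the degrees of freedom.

t = 2.314, df = 36

Let group 1 = supplier X, group 2 = supplier Y. H0: μ_1 = μ_2; H1: μ_1 ≠ μ_2 (two-sample pooled-variance t-test, two-sided).
s_p² = [(11−1)·29.92² + (27−1)·28.63²]/(11+27−2) = 840.657
t = (164.6 − 140.6)/√[840.657·(1/11 + 1/27)] = 2.314
df = n₁ + n₂ − 2 = 36
Two-sided p-value ≈ 0.026
Since p ≈ 0.026 > α = 0.01, fail to reject H0; the evidence is not statistically significant.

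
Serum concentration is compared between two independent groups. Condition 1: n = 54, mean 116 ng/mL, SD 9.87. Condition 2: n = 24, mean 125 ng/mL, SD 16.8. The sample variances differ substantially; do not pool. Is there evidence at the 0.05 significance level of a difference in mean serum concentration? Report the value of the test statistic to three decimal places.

-2.444

Let group 1 = condition 1, group 2 = condition 2. H0: μ_1 = μ_2; H1: μ_1 ≠ μ_2 (Welch's two-sample t-test, two-sided).
t = (x̄_1 − x̄_2)/√(s_1²/n_1 + s_2²/n_2) = (116 − 125)/√(9.87²/54 + 16.8²/24) = -2.444
Welch–Satterthwaite df ≈ 30.29
Two-sided p-value ≈ 0.0206
Since p ≈ 0.0206 < α = 0.05, reject H0; the evidence is statistically significant.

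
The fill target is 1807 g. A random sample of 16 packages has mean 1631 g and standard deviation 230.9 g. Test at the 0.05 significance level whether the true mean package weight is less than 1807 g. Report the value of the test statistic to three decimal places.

H0: μ = 1807; H1: μ < 1807 (one-sample t-test, left-tailed).
t = (x̄ − μ₀)/(s/√n) = (1631 − 1807)/(230.9/√16) = -3.049
df = n − 1 = 15
p-value = P(T ≤ -3.049) ≈ 0.0041
Since p ≈ 0.0041 < α = 0.05, reject H0; the data support H1.

-3.049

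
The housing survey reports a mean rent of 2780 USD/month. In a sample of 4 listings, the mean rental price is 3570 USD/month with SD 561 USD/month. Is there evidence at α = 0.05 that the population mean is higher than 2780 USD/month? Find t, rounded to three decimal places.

2.816

H0: μ = 2780; H1: μ > 2780 (one-sample t-test, right-tailed).
t = (x̄ − μ₀)/(s/√n) = (3570 − 2780)/(561/√4) = 2.816
df = n − 1 = 3
p-value = P(T ≥ 2.816) ≈ 0.033
Since p ≈ 0.033 < α = 0.05, reject H0; the data support H1.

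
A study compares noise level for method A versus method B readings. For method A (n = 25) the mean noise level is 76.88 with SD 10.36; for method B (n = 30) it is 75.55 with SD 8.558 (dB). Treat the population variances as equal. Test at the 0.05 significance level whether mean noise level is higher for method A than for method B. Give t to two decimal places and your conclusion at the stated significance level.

t = 0.52; fail to reject H0

Let group 1 = method A, group 2 = method B. H0: μ_1 = μ_2; H1: μ_1 > μ_2 (two-sample pooled-variance t-test, right-tailed).
s_p² = [(25−1)·10.36² + (30−1)·8.558²]/(25+30−2) = 88.6765
t = (76.88 − 75.55)/√[88.6765·(1/25 + 1/30)] = 0.52
df = n₁ + n₂ − 2 = 53
p-value = P(T ≥ 0.52) ≈ 0.3021
Since p ≈ 0.3021 > α = 0.05, fail to reject H0; the data do not provide sufficient evidence against H0.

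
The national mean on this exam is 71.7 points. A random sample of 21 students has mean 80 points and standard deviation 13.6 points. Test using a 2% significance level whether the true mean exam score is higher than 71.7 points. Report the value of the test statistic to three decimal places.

2.797

H0: μ = 71.7; H1: μ > 71.7 (one-sample t-test, right-tailed).
t = (x̄ − μ₀)/(s/√n) = (80 − 71.7)/(13.6/√21) = 2.797
df = n − 1 = 20
p-value = P(T ≥ 2.797) ≈ 0.006
Since p ≈ 0.006 < α = 0.02, reject H0; the evidence is statistically significant.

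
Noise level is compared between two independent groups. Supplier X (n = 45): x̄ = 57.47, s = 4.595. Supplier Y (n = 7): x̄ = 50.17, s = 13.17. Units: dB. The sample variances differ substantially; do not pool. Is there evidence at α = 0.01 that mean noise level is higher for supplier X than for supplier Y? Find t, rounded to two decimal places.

1.45

Let group 1 = supplier X, group 2 = supplier Y. H0: μ_1 = μ_2; H1: μ_1 > μ_2 (Welch's two-sample t-test, right-tailed).
t = (x̄_1 − x̄_2)/√(s_1²/n_1 + s_2²/n_2) = (57.47 − 50.17)/√(4.595²/45 + 13.17²/7) = 1.45
Welch–Satterthwaite df ≈ 6.23
p-value = P(T ≥ 1.45) ≈ 0.097
Since p ≈ 0.097 > α = 0.01, fail to reject H0; the data do not provide sufficient evidence against H0.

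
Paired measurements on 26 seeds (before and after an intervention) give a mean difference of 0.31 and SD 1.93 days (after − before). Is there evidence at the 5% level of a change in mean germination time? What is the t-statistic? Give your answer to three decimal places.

H0: μ_d = 0; H1: μ_d ≠ 0 (paired t-test on the differences, two-sided).
t = d̄/(s_d/√n) = 0.31/(1.93/√26) = 0.819
df = n − 1 = 25
Two-sided p-value ≈ 0.4205
Since p ≈ 0.4205 > α = 0.05, fail to reject H0; the evidence is not statistically significant.

0.819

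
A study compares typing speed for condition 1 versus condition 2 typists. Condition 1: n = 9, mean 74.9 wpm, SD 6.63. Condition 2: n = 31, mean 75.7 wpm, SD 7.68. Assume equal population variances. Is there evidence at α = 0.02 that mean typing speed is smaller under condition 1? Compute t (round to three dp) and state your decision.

t = -0.283; fail to reject H0

Let group 1 = condition 1, group 2 = condition 2. H0: μ_1 = μ_2; H1: μ_1 < μ_2 (two-sample pooled-variance t-test, left-tailed).
s_p² = [(9−1)·6.63² + (31−1)·7.68²]/(9+31−2) = 55.8191
t = (74.9 − 75.7)/√[55.8191·(1/9 + 1/31)] = -0.283
df = n₁ + n₂ − 2 = 38
p-value = P(T ≤ -0.283) ≈ 0.389
Since p ≈ 0.389 > α = 0.02, fail to reject H0; the data do not provide sufficient evidence against H0.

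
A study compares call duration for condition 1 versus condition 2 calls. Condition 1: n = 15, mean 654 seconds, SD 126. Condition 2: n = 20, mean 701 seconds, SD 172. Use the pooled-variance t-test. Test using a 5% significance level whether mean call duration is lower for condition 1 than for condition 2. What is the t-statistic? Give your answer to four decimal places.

-0.8925

Let group 1 = condition 1, group 2 = condition 2. H0: μ_1 = μ_2; H1: μ_1 < μ_2 (two-sample pooled-variance t-test, left-tailed).
s_p² = [(15−1)·126² + (20−1)·172²]/(15+20−2) = 23768.5
t = (654 − 701)/√[23768.5·(1/15 + 1/20)] = -0.8925
df = n₁ + n₂ − 2 = 33
p-value = P(T ≤ -0.8925) ≈ 0.1893
Since p ≈ 0.1893 > α = 0.05, fail to reject H0; the data do not provide sufficient evidence against H0.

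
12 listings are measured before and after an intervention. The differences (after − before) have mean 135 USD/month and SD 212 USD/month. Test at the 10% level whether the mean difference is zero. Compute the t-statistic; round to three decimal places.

2.206

H0: μ_d = 0; H1: μ_d ≠ 0 (paired t-test on the differences, two-sided).
t = d̄/(s_d/√n) = 135/(212/√12) = 2.206
df = n − 1 = 11
Two-sided p-value ≈ 0.0496
Since p ≈ 0.0496 < α = 0.1, reject H0; the evidence is statistically significant.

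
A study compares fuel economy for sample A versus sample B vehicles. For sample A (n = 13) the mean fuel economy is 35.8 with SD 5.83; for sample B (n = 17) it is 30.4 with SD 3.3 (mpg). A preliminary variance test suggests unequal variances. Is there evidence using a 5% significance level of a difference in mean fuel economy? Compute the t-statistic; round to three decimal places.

2.993

Let group 1 = sample A, group 2 = sample B. H0: μ_1 = μ_2; H1: μ_1 ≠ μ_2 (Welch's two-sample t-test, two-sided).
t = (x̄_1 − x̄_2)/√(s_1²/n_1 + s_2²/n_2) = (35.8 − 30.4)/√(5.83²/13 + 3.3²/17) = 2.993
Welch–Satterthwaite df ≈ 17.80
Two-sided p-value ≈ 0.0079
Since p ≈ 0.0079 < α = 0.05, reject H0; the evidence is statistically significant.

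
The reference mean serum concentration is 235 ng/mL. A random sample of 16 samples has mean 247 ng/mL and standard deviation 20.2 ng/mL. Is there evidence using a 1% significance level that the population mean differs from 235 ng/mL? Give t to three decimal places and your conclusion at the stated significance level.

t = 2.376; fail to reject H0

H0: μ = 235; H1: μ ≠ 235 (one-sample t-test, two-sided).
t = (x̄ − μ₀)/(s/√n) = (247 − 235)/(20.2/√16) = 2.376
df = n − 1 = 15
Two-sided p-value ≈ 0.031
Since p ≈ 0.031 > α = 0.01, fail to reject H0; the data do not provide sufficient evidence against H0.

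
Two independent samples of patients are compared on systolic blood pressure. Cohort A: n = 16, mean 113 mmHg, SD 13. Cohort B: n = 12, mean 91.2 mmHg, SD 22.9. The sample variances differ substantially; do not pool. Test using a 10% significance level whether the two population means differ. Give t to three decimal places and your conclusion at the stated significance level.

Let group 1 = cohort A, group 2 = cohort B. H0: μ_1 = μ_2; H1: μ_1 ≠ μ_2 (Welch's two-sample t-test, two-sided).
t = (x̄_1 − x̄_2)/√(s_1²/n_1 + s_2²/n_2) = (113 − 91.2)/√(13²/16 + 22.9²/12) = 2.959
Welch–Satterthwaite df ≈ 16.26
Two-sided p-value ≈ 0.0091
Since p ≈ 0.0091 < α = 0.1, reject H0; the evidence is statistically significant.

t = 2.959; reject H0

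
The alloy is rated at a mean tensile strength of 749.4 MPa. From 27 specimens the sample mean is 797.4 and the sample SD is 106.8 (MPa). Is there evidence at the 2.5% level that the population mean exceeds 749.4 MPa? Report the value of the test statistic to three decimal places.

2.335

H0: μ = 749.4; H1: μ > 749.4 (one-sample t-test, right-tailed).
t = (x̄ − μ₀)/(s/√n) = (797.4 − 749.4)/(106.8/√27) = 2.335
df = n − 1 = 26
p-value = P(T ≥ 2.335) ≈ 0.014
Since p ≈ 0.014 < α = 0.025, reject H0; the evidence is statistically significant.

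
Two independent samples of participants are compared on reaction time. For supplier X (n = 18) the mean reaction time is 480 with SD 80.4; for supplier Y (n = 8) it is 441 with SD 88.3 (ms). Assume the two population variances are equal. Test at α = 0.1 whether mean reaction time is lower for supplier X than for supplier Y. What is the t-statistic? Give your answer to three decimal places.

Let group 1 = supplier X, group 2 = supplier Y. H0: μ_1 = μ_2; H1: μ_1 < μ_2 (two-sample pooled-variance t-test, left-tailed).
s_p² = [(18−1)·80.4² + (8−1)·88.3²]/(18+8−2) = 6852.87
t = (480 − 441)/√[6852.87·(1/18 + 1/8)] = 1.109
df = n₁ + n₂ − 2 = 24
p-value = P(T ≤ 1.109) ≈ 0.8607
Since p ≈ 0.8607 > α = 0.1, fail to reject H0; the data do not provide sufficient evidence against H0.

1.109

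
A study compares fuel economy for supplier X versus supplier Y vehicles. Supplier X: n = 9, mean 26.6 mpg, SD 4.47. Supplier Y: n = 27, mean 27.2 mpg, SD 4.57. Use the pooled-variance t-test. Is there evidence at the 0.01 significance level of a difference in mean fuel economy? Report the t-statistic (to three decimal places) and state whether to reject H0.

t = -0.343; fail to reject H0

Let group 1 = supplier X, group 2 = supplier Y. H0: μ_1 = μ_2; H1: μ_1 ≠ μ_2 (two-sample pooled-variance t-test, two-sided).
s_p² = [(9−1)·4.47² + (27−1)·4.57²]/(9+27−2) = 20.6722
t = (26.6 − 27.2)/√[20.6722·(1/9 + 1/27)] = -0.343
df = n₁ + n₂ − 2 = 34
Two-sided p-value ≈ 0.734
Since p ≈ 0.734 > α = 0.01, fail to reject H0; the evidence is not statistically significant.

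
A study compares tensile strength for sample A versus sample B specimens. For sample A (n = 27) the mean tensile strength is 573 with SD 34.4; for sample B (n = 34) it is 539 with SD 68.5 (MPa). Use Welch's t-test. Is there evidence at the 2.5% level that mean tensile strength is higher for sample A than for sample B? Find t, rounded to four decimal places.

2.5214

Let group 1 = sample A, group 2 = sample B. H0: μ_1 = μ_2; H1: μ_1 > μ_2 (Welch's two-sample t-test, right-tailed).
t = (x̄_1 − x̄_2)/√(s_1²/n_1 + s_2²/n_2) = (573 − 539)/√(34.4²/27 + 68.5²/34) = 2.5214
Welch–Satterthwaite df ≈ 50.79
p-value = P(T ≥ 2.5214) ≈ 0.0074
Since p ≈ 0.0074 < α = 0.025, reject H0; the data support H1.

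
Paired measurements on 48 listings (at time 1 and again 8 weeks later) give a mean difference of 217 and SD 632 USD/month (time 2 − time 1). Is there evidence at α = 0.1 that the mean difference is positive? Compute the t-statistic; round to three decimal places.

2.379

H0: μ_d = 0; H1: μ_d > 0 (paired t-test on the differences, right-tailed).
t = d̄/(s_d/√n) = 217/(632/√48) = 2.379
df = n − 1 = 47
p-value = P(T ≥ 2.379) ≈ 0.011
Since p ≈ 0.011 < α = 0.1, reject H0; the evidence is statistically significant.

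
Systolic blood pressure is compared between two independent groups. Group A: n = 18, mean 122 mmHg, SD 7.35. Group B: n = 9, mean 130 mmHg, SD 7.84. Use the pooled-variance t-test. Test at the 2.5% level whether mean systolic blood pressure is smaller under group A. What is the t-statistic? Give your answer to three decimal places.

Let group 1 = group A, group 2 = group B. H0: μ_1 = μ_2; H1: μ_1 < μ_2 (two-sample pooled-variance t-test, left-tailed).
s_p² = [(18−1)·7.35² + (9−1)·7.84²]/(18+9−2) = 56.4043
t = (122 − 130)/√[56.4043·(1/18 + 1/9)] = -2.609
df = n₁ + n₂ − 2 = 25
p-value = P(T ≤ -2.609) ≈ 0.0076
Since p ≈ 0.0076 < α = 0.025, reject H0; the evidence is statistically significant.

-2.609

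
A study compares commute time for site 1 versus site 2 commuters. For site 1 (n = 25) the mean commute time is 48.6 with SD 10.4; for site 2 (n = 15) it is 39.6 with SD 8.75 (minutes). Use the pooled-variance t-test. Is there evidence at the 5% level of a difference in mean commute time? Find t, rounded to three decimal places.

2.805

Let group 1 = site 1, group 2 = site 2. H0: μ_1 = μ_2; H1: μ_1 ≠ μ_2 (two-sample pooled-variance t-test, two-sided).
s_p² = [(25−1)·10.4² + (15−1)·8.75²]/(25+15−2) = 96.5188
t = (48.6 − 39.6)/√[96.5188·(1/25 + 1/15)] = 2.805
df = n₁ + n₂ − 2 = 38
Two-sided p-value ≈ 0.008
Since p ≈ 0.008 < α = 0.05, reject H0; the data support H1.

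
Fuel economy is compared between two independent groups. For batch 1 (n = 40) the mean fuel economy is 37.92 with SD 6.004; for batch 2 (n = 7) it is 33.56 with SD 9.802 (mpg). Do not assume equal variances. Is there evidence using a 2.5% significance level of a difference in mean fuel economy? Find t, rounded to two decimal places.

1.14

Let group 1 = batch 1, group 2 = batch 2. H0: μ_1 = μ_2; H1: μ_1 ≠ μ_2 (Welch's two-sample t-test, two-sided).
t = (x̄_1 − x̄_2)/√(s_1²/n_1 + s_2²/n_2) = (37.92 − 33.56)/√(6.004²/40 + 9.802²/7) = 1.14
Welch–Satterthwaite df ≈ 6.81
Two-sided p-value ≈ 0.2928
Since p ≈ 0.2928 > α = 0.025, fail to reject H0; the data do not provide sufficient evidence against H0.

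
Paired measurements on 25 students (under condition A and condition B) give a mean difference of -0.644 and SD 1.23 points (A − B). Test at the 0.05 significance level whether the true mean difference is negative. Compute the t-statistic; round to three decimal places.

H0: μ_d = 0; H1: μ_d < 0 (paired t-test on the differences, left-tailed).
t = d̄/(s_d/√n) = -0.644/(1.23/√25) = -2.618
df = n − 1 = 24
p-value = P(T ≤ -2.618) ≈ 0.008
Since p ≈ 0.008 < α = 0.05, reject H0; the data support H1.

-2.618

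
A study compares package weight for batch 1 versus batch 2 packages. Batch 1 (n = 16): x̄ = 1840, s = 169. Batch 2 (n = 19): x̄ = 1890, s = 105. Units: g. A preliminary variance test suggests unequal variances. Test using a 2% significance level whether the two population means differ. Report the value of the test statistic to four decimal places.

-1.0281

Let group 1 = batch 1, group 2 = batch 2. H0: μ_1 = μ_2; H1: μ_1 ≠ μ_2 (Welch's two-sample t-test, two-sided).
t = (x̄_1 − x̄_2)/√(s_1²/n_1 + s_2²/n_2) = (1840 − 1890)/√(169²/16 + 105²/19) = -1.0281
Welch–Satterthwaite df ≈ 24.21
Two-sided p-value ≈ 0.3141
Since p ≈ 0.3141 > α = 0.02, fail to reject H0; the data do not provide sufficient evidence against H0.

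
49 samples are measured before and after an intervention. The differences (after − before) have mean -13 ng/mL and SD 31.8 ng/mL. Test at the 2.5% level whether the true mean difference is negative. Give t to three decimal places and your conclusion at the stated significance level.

t = -2.862; reject H0

H0: μ_d = 0; H1: μ_d < 0 (paired t-test on the differences, left-tailed).
t = d̄/(s_d/√n) = -13/(31.8/√49) = -2.862
df = n − 1 = 48
p-value = P(T ≤ -2.862) ≈ 0.003
Since p ≈ 0.003 < α = 0.025, reject H0; the data support H1.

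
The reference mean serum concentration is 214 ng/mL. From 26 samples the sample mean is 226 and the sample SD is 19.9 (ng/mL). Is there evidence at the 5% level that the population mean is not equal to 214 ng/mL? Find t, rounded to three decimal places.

3.075

H0: μ = 214; H1: μ ≠ 214 (one-sample t-test, two-sided).
t = (x̄ − μ₀)/(s/√n) = (226 − 214)/(19.9/√26) = 3.075
df = n − 1 = 25
Two-sided p-value ≈ 0.005
Since p ≈ 0.005 < α = 0.05, reject H0; the data support H1.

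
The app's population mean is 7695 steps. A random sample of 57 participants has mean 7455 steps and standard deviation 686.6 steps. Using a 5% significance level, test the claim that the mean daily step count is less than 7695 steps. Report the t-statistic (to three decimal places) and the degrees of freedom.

H0: μ = 7695; H1: μ < 7695 (one-sample t-test, left-tailed).
t = (x̄ − μ₀)/(s/√n) = (7455 − 7695)/(686.6/√57) = -2.639
df = n − 1 = 56
p-value = P(T ≤ -2.639) ≈ 0.0054
Since p ≈ 0.0054 < α = 0.05, reject H0; the data support H1.

t = -2.639, df = 56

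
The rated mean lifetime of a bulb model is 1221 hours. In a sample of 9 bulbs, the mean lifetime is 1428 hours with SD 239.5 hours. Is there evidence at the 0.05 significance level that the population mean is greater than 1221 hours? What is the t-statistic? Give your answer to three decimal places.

H0: μ = 1221; H1: μ > 1221 (one-sample t-test, right-tailed).
t = (x̄ − μ₀)/(s/√n) = (1428 − 1221)/(239.5/√9) = 2.593
df = n − 1 = 8
p-value = P(T ≥ 2.593) ≈ 0.0160
Since p ≈ 0.0160 < α = 0.05, reject H0; the data support H1.

2.593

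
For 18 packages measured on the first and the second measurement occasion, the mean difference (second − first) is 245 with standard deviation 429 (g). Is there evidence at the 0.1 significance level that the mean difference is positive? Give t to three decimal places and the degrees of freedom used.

H0: μ_d = 0; H1: μ_d > 0 (paired t-test on the differences, right-tailed).
t = d̄/(s_d/√n) = 245/(429/√18) = 2.423
df = n − 1 = 17
p-value = P(T ≥ 2.423) ≈ 0.0134
Since p ≈ 0.0134 < α = 0.1, reject H0; the evidence is statistically significant.

t = 2.423, df = 17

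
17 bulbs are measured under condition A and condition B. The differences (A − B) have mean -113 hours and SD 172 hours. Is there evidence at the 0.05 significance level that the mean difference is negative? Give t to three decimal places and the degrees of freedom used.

t = -2.709, df = 16

H0: μ_d = 0; H1: μ_d < 0 (paired t-test on the differences, left-tailed).
t = d̄/(s_d/√n) = -113/(172/√17) = -2.709
df = n − 1 = 16
p-value = P(T ≤ -2.709) ≈ 0.0077
Since p ≈ 0.0077 < α = 0.05, reject H0; the data support H1.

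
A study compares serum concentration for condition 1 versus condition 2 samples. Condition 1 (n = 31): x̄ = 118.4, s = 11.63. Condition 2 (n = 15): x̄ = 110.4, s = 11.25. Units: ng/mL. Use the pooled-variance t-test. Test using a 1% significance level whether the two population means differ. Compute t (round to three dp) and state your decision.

Let group 1 = condition 1, group 2 = condition 2. H0: μ_1 = μ_2; H1: μ_1 ≠ μ_2 (two-sample pooled-variance t-test, two-sided).
s_p² = [(31−1)·11.63² + (15−1)·11.25²]/(31+15−2) = 132.49
t = (118.4 − 110.4)/√[132.49·(1/31 + 1/15)] = 2.210
df = n₁ + n₂ − 2 = 44
Two-sided p-value ≈ 0.032
Since p ≈ 0.032 > α = 0.01, fail to reject H0; the data do not provide sufficient evidence against H0.

t = 2.210; fail to reject H0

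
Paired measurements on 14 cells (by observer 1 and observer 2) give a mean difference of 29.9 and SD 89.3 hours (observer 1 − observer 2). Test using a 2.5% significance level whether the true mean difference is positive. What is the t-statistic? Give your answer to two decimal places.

H0: μ_d = 0; H1: μ_d > 0 (paired t-test on the differences, right-tailed).
t = d̄/(s_d/√n) = 29.9/(89.3/√14) = 1.25
df = n − 1 = 13
p-value = P(T ≥ 1.25) ≈ 0.1162
Since p ≈ 0.1162 > α = 0.025, fail to reject H0; the data do not provide sufficient evidence against H0.

1.25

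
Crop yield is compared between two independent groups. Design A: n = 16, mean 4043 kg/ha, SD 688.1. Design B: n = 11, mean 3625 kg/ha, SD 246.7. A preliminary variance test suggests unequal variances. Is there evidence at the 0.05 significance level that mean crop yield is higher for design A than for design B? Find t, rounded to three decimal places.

2.230

Let group 1 = design A, group 2 = design B. H0: μ_1 = μ_2; H1: μ_1 > μ_2 (Welch's two-sample t-test, right-tailed).
t = (x̄_1 − x̄_2)/√(s_1²/n_1 + s_2²/n_2) = (4043 − 3625)/√(688.1²/16 + 246.7²/11) = 2.230
Welch–Satterthwaite df ≈ 20.08
p-value = P(T ≥ 2.230) ≈ 0.019
Since p ≈ 0.019 < α = 0.05, reject H0; the evidence is statistically significant.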